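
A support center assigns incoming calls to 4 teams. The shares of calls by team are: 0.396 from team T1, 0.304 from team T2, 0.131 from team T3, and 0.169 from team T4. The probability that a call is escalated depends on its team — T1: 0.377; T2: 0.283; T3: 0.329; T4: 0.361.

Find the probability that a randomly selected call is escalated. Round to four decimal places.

P(E) = P(E|T1)·P(T1) + P(E|T2)·P(T2) + P(E|T3)·P(T3) + P(E|T4)·P(T4)
      = 0.377·0.396 + 0.283·0.304 + 0.329·0.131 + 0.361·0.169
      = 0.149292 + 0.086032 + 0.043099 + 0.061009 = 0.339432

0.3394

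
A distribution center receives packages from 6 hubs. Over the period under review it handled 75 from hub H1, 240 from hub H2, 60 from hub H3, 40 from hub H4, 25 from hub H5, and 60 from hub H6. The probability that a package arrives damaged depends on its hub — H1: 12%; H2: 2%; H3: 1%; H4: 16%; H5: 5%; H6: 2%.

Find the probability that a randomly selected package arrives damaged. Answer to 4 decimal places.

P(D) ≈ 0.0465

Total: 75 + 240 + 60 + 40 + 25 + 60 = 500.
P(H1) = 75/500 = 0.15. P(H2) = 240/500 = 0.48. P(H3) = 60/500 = 0.12. P(H4) = 40/500 = 0.08. P(H5) = 25/500 = 0.05. P(H6) = 60/500 = 0.12.
P(D) = P(D|H1)·P(H1) + P(D|H2)·P(H2) + P(D|H3)·P(H3) + P(D|H4)·P(H4) + P(D|H5)·P(H5) + P(D|H6)·P(H6)
      = 0.12·0.15 + 0.02·0.48 + 0.01·0.12 + 0.16·0.08 + 0.05·0.05 + 0.02·0.12
      = 0.018 + 0.0096 + 0.0012 + 0.0128 + 0.0025 + 0.0024 = 0.0465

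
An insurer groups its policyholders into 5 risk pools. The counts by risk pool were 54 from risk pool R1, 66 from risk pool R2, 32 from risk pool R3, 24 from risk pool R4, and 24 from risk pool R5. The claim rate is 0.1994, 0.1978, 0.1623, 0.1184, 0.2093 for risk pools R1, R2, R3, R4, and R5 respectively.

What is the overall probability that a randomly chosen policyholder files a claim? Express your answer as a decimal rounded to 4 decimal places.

0.1844

Total: 54 + 66 + 32 + 24 + 24 = 200.
P(R1) = 54/200 = 0.27. P(R2) = 66/200 = 0.33. P(R3) = 32/200 = 0.16. P(R4) = 24/200 = 0.12. P(R5) = 24/200 = 0.12.
P(C) = P(C|R1)·P(R1) + P(C|R2)·P(R2) + P(C|R3)·P(R3) + P(C|R4)·P(R4) + P(C|R5)·P(R5)
      = 0.1994·0.27 + 0.1978·0.33 + 0.1623·0.16 + 0.1184·0.12 + 0.2093·0.12
      = 0.053838 + 0.065274 + 0.025968 + 0.014208 + 0.025116 = 0.184404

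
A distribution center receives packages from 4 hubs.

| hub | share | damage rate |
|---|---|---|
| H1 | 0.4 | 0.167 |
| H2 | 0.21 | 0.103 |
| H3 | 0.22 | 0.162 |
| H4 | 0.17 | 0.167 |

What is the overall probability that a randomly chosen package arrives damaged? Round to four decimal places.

0.1525

Using total probability over the partition,
P(D) = P(D|H1)·P(H1) + P(D|H2)·P(H2) + P(D|H3)·P(H3) + P(D|H4)·P(H4)
      = 0.167·0.4 + 0.103·0.21 + 0.162·0.22 + 0.167·0.17
      = 0.0668 + 0.02163 + 0.03564 + 0.02839 = 0.15246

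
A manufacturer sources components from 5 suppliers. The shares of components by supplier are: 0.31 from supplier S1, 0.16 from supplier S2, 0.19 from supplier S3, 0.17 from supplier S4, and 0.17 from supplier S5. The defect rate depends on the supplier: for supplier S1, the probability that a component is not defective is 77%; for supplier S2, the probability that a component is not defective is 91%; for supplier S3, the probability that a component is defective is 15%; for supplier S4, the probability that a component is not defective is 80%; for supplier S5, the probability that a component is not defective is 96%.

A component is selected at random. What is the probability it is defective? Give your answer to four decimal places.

0.1550

P(D|S1) = 1 − 0.77 = 0.23.
P(D|S2) = 1 − 0.91 = 0.09.
P(D|S4) = 1 − 0.8 = 0.2.
P(D|S5) = 1 − 0.96 = 0.04.
Summing over the partition,
P(D) = P(D|S1)·P(S1) + P(D|S2)·P(S2) + P(D|S3)·P(S3) + P(D|S4)·P(S4) + P(D|S5)·P(S5)
      = 0.23·0.31 + 0.09·0.16 + 0.15·0.19 + 0.2·0.17 + 0.04·0.17
      = 0.0713 + 0.0144 + 0.0285 + 0.034 + 0.0068 = 0.155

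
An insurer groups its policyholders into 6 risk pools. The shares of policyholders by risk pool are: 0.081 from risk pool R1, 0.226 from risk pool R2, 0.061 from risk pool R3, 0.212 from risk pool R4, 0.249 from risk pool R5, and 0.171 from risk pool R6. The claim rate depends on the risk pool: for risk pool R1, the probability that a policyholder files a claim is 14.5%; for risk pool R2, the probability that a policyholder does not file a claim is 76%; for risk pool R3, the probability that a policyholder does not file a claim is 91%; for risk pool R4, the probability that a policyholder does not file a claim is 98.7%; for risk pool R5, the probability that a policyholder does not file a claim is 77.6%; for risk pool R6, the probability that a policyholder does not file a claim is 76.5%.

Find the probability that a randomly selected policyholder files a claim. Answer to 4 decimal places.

0.1702

P(C|R2) = 1 − 0.76 = 0.24.
P(C|R3) = 1 − 0.91 = 0.09.
P(C|R4) = 1 − 0.987 = 0.013.
P(C|R5) = 1 − 0.776 = 0.224.
P(C|R6) = 1 − 0.765 = 0.235.
P(C) = P(C|R1)·P(R1) + P(C|R2)·P(R2) + P(C|R3)·P(R3) + P(C|R4)·P(R4) + P(C|R5)·P(R5) + P(C|R6)·P(R6)
      = 0.145·0.081 + 0.24·0.226 + 0.09·0.061 + 0.013·0.212 + 0.224·0.249 + 0.235·0.171
      = 0.011745 + 0.05424 + 0.00549 + 0.002756 + 0.055776 + 0.040185 = 0.170192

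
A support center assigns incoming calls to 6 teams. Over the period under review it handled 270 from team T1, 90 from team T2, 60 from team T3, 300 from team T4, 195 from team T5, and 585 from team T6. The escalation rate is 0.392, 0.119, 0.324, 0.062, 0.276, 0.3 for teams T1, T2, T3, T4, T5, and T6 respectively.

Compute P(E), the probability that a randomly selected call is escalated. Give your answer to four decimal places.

0.2559

Total: 270 + 90 + 60 + 300 + 195 + 585 = 1500.
P(T1) = 270/1500 = 0.18. P(T2) = 90/1500 = 0.06. P(T3) = 60/1500 = 0.04. P(T4) = 300/1500 = 0.2. P(T5) = 195/1500 = 0.13. P(T6) = 585/1500 = 0.39.
P(E) = P(E|T1)·P(T1) + P(E|T2)·P(T2) + P(E|T3)·P(T3) + P(E|T4)·P(T4) + P(E|T5)·P(T5) + P(E|T6)·P(T6)
      = 0.392·0.18 + 0.119·0.06 + 0.324·0.04 + 0.062·0.2 + 0.276·0.13 + 0.3·0.39
      = 0.07056 + 0.00714 + 0.01296 + 0.0124 + 0.03588 + 0.117 = 0.25594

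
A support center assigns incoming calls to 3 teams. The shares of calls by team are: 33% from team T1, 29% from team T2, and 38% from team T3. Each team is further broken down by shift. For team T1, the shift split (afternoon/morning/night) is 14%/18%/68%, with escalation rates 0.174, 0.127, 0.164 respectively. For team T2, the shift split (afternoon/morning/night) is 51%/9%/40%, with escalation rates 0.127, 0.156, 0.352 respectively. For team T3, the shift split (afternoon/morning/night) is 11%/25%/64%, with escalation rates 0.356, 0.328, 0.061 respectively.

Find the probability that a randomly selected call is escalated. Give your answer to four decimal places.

P(E|T1) = 0.14·0.174 + 0.18·0.127 + 0.68·0.164 = 0.02436 + 0.02286 + 0.11152 = 0.15874
P(E|T2) = 0.51·0.127 + 0.09·0.156 + 0.4·0.352 = 0.06477 + 0.01404 + 0.1408 = 0.21961
P(E|T3) = 0.11·0.356 + 0.25·0.328 + 0.64·0.061 = 0.03916 + 0.082 + 0.03904 = 0.1602
Then overall,
P(E) = 0.33·0.15874 + 0.29·0.21961 + 0.38·0.1602
      = 0.0523842 + 0.0636869 + 0.060876 = 0.1769471

P(E) ≈ 0.1769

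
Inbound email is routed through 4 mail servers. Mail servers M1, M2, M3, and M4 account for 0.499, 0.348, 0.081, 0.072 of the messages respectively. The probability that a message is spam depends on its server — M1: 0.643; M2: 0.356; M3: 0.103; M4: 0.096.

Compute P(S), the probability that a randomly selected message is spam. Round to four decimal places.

P(S) ≈ 0.4600

P(S) = P(S|M1)·P(M1) + P(S|M2)·P(M2) + P(S|M3)·P(M3) + P(S|M4)·P(M4)
      = 0.643·0.499 + 0.356·0.348 + 0.103·0.081 + 0.096·0.072
      = 0.320857 + 0.123888 + 0.008343 + 0.006912 = 0.46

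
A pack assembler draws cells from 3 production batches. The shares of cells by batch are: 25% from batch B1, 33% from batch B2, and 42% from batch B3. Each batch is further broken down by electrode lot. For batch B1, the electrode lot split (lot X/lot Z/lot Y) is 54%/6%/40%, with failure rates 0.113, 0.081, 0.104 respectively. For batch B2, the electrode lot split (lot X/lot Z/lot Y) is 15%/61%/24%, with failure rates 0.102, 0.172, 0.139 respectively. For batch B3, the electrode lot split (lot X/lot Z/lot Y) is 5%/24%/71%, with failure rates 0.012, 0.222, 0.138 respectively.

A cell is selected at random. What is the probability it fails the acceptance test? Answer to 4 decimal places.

P(F) ≈ 0.1413

P(F|B1) = 0.54·0.113 + 0.06·0.081 + 0.4·0.104 = 0.06102 + 0.00486 + 0.0416 = 0.10748
P(F|B2) = 0.15·0.102 + 0.61·0.172 + 0.24·0.139 = 0.0153 + 0.10492 + 0.03336 = 0.15358
P(F|B3) = 0.05·0.012 + 0.24·0.222 + 0.71·0.138 = 0.0006 + 0.05328 + 0.09798 = 0.15186
By total probability over the outer partition,
P(F) = 0.25·0.10748 + 0.33·0.15358 + 0.42·0.15186
      = 0.02687 + 0.0506814 + 0.0637812 = 0.1413326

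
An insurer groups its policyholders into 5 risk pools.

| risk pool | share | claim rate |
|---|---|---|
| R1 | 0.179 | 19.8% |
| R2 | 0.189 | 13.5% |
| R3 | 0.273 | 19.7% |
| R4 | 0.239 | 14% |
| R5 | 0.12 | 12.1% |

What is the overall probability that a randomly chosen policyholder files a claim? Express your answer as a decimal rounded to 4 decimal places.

P(C) = P(C|R1)·P(R1) + P(C|R2)·P(R2) + P(C|R3)·P(R3) + P(C|R4)·P(R4) + P(C|R5)·P(R5)
      = 0.198·0.179 + 0.135·0.189 + 0.197·0.273 + 0.14·0.239 + 0.121·0.12
      = 0.035442 + 0.025515 + 0.053781 + 0.03346 + 0.01452 = 0.162718

P(C) ≈ 0.1627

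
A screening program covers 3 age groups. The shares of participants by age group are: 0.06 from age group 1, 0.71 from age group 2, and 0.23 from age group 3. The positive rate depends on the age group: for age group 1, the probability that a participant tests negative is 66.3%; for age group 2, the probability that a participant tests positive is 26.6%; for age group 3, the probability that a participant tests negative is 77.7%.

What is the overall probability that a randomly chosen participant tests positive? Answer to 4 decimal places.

0.2604

P(T|1) = 1 − 0.663 = 0.337.
P(T|3) = 1 − 0.777 = 0.223.
Using total probability over the partition,
P(T) = P(T|1)·P(1) + P(T|2)·P(2) + P(T|3)·P(3)
      = 0.337·0.06 + 0.266·0.71 + 0.223·0.23
      = 0.02022 + 0.18886 + 0.05129 = 0.26037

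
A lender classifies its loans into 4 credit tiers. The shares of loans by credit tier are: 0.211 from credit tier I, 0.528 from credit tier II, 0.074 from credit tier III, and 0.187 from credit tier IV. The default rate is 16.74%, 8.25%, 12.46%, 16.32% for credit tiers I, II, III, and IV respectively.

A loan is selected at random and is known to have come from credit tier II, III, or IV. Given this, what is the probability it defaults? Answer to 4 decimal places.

0.1056

Let S = {II, III, IV}.
P(S) = 0.528 + 0.074 + 0.187 = 0.789.
P(D ∩ S) = 0.0825·0.528 + 0.1246·0.074 + 0.1632·0.187 = 0.04356 + 0.0092204 + 0.0305184 = 0.0832988.
P(D | S) = 0.0832988 / 0.789 = 0.105575…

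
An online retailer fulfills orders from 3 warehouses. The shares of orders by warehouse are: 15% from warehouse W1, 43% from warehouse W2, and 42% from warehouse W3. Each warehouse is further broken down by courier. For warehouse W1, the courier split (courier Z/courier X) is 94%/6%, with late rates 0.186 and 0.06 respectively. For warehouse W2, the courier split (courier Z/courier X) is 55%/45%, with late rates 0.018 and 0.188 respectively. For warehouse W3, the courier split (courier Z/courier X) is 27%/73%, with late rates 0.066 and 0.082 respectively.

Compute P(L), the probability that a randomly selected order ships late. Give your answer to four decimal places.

0.1000

P(L|W1) = 0.94·0.186 + 0.06·0.06 = 0.17484 + 0.0036 = 0.17844
P(L|W2) = 0.55·0.018 + 0.45·0.188 = 0.0099 + 0.0846 = 0.0945
P(L|W3) = 0.27·0.066 + 0.73·0.082 = 0.01782 + 0.05986 = 0.07768
By total probability over the outer partition,
P(L) = 0.15·0.17844 + 0.43·0.0945 + 0.42·0.07768
      = 0.026766 + 0.040635 + 0.0326256 = 0.1000266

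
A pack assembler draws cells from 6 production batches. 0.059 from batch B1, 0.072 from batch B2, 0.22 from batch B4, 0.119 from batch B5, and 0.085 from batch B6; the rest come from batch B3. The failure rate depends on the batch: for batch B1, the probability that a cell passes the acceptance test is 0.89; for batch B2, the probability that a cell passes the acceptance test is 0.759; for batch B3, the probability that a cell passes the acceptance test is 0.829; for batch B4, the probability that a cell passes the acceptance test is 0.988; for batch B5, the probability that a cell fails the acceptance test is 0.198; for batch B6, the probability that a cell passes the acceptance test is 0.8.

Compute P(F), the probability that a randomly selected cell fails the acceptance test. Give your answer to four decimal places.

P(B3) = 1 − (0.059 + 0.072 + 0.22 + 0.119 + 0.085) = 0.445.
P(F|B1) = 1 − 0.89 = 0.11.
P(F|B2) = 1 − 0.759 = 0.241.
P(F|B3) = 1 − 0.829 = 0.171.
P(F|B4) = 1 − 0.988 = 0.012.
P(F|B6) = 1 − 0.8 = 0.2.
P(F) = P(F|B1)·P(B1) + P(F|B2)·P(B2) + P(F|B3)·P(B3) + P(F|B4)·P(B4) + P(F|B5)·P(B5) + P(F|B6)·P(B6)
      = 0.11·0.059 + 0.241·0.072 + 0.171·0.445 + 0.012·0.22 + 0.198·0.119 + 0.2·0.085
      = 0.00649 + 0.017352 + 0.076095 + 0.00264 + 0.023562 + 0.017 = 0.143139

P(F) ≈ 0.1431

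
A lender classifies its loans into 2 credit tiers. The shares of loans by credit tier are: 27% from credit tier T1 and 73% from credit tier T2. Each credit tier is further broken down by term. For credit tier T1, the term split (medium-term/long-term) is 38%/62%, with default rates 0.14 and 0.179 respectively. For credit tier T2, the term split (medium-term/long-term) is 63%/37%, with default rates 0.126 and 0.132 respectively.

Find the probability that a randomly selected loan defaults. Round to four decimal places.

P(D|T1) = 0.38·0.14 + 0.62·0.179 = 0.0532 + 0.11098 = 0.16418
P(D|T2) = 0.63·0.126 + 0.37·0.132 = 0.07938 + 0.04884 = 0.12822
By total probability over the outer partition,
P(D) = 0.27·0.16418 + 0.73·0.12822
      = 0.0443286 + 0.0936006 = 0.1379292

P(D) ≈ 0.1379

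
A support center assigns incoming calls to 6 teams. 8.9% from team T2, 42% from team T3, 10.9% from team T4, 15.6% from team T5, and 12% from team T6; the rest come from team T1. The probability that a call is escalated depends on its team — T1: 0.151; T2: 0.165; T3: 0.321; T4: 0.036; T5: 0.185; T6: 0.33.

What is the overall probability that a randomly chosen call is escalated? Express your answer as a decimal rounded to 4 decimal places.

P(T1) = 1 − (0.089 + 0.42 + 0.109 + 0.156 + 0.12) = 0.106.
P(E) = P(E|T1)·P(T1) + P(E|T2)·P(T2) + P(E|T3)·P(T3) + P(E|T4)·P(T4) + P(E|T5)·P(T5) + P(E|T6)·P(T6)
      = 0.151·0.106 + 0.165·0.089 + 0.321·0.42 + 0.036·0.109 + 0.185·0.156 + 0.33·0.12
      = 0.016006 + 0.014685 + 0.13482 + 0.003924 + 0.02886 + 0.0396 = 0.237895

P(E) ≈ 0.2379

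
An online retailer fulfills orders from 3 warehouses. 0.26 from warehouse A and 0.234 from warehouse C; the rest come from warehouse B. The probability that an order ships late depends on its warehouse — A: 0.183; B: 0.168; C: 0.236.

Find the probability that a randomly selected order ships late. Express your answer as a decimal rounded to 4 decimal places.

0.1878

P(B) = 1 − (0.26 + 0.234) = 0.506.
Summing over the partition,
P(L) = P(L|A)·P(A) + P(L|B)·P(B) + P(L|C)·P(C)
      = 0.183·0.26 + 0.168·0.506 + 0.236·0.234
      = 0.04758 + 0.085008 + 0.055224 = 0.187812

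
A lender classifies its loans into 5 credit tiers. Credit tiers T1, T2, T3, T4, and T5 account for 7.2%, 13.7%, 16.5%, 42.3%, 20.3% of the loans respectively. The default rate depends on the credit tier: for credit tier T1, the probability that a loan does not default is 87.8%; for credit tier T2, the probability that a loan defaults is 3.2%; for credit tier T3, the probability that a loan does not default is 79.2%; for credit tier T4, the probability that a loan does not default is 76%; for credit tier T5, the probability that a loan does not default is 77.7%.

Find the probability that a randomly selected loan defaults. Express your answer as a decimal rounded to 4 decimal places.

P(D) ≈ 0.1943

P(D|T1) = 1 − 0.878 = 0.122.
P(D|T3) = 1 − 0.792 = 0.208.
P(D|T4) = 1 − 0.76 = 0.24.
P(D|T5) = 1 − 0.777 = 0.223.
P(D) = P(D|T1)·P(T1) + P(D|T2)·P(T2) + P(D|T3)·P(T3) + P(D|T4)·P(T4) + P(D|T5)·P(T5)
      = 0.122·0.072 + 0.032·0.137 + 0.208·0.165 + 0.24·0.423 + 0.223·0.203
      = 0.008784 + 0.004384 + 0.03432 + 0.10152 + 0.045269 = 0.194277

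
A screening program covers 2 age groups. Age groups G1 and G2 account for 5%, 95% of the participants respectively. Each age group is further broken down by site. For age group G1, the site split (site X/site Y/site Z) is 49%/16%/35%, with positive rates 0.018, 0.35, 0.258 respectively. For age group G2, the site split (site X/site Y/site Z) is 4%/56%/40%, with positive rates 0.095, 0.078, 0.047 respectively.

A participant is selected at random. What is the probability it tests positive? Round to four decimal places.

0.0707

P(T|G1) = 0.49·0.018 + 0.16·0.35 + 0.35·0.258 = 0.00882 + 0.056 + 0.0903 = 0.15512
P(T|G2) = 0.04·0.095 + 0.56·0.078 + 0.4·0.047 = 0.0038 + 0.04368 + 0.0188 = 0.06628
Then overall,
P(T) = 0.05·0.15512 + 0.95·0.06628
      = 0.007756 + 0.062966 = 0.070722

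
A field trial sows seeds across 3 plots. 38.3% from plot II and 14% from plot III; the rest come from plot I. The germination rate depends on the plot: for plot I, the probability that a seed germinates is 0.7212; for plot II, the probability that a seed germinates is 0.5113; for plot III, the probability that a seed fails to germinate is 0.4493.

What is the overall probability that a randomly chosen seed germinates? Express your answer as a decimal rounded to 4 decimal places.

P(I) = 1 − (0.383 + 0.14) = 0.477.
P(G|III) = 1 − 0.4493 = 0.5507.
P(G) = P(G|I)·P(I) + P(G|II)·P(II) + P(G|III)·P(III)
      = 0.7212·0.477 + 0.5113·0.383 + 0.5507·0.14
      = 0.3440124 + 0.1958279 + 0.077098 = 0.6169383

0.6169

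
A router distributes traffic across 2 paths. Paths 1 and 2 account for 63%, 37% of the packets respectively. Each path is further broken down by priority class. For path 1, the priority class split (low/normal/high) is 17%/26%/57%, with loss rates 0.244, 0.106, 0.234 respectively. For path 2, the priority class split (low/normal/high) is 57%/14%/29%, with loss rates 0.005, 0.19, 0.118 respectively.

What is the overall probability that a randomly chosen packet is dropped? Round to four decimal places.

0.1511

P(L|1) = 0.17·0.244 + 0.26·0.106 + 0.57·0.234 = 0.04148 + 0.02756 + 0.13338 = 0.20242
P(L|2) = 0.57·0.005 + 0.14·0.19 + 0.29·0.118 = 0.00285 + 0.0266 + 0.03422 = 0.06367
By total probability over the outer partition,
P(L) = 0.63·0.20242 + 0.37·0.06367
      = 0.1275246 + 0.0235579 = 0.1510825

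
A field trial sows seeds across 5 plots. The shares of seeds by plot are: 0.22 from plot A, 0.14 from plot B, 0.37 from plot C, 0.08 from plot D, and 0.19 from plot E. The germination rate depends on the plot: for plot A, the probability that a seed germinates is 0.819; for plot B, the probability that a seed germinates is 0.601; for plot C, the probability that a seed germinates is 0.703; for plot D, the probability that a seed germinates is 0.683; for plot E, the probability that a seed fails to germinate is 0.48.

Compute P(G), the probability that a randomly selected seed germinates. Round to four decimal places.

P(G|E) = 1 − 0.48 = 0.52.
P(G) = P(G|A)·P(A) + P(G|B)·P(B) + P(G|C)·P(C) + P(G|D)·P(D) + P(G|E)·P(E)
      = 0.819·0.22 + 0.601·0.14 + 0.703·0.37 + 0.683·0.08 + 0.52·0.19
      = 0.18018 + 0.08414 + 0.26011 + 0.05464 + 0.0988 = 0.67787

P(G) ≈ 0.6779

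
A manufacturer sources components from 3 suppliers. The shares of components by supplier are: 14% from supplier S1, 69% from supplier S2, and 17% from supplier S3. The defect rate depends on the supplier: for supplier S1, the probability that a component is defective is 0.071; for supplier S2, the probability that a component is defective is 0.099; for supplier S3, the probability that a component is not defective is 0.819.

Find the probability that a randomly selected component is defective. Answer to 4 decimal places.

P(D|S3) = 1 − 0.819 = 0.181.
P(D) = P(D|S1)·P(S1) + P(D|S2)·P(S2) + P(D|S3)·P(S3)
      = 0.071·0.14 + 0.099·0.69 + 0.181·0.17
      = 0.00994 + 0.06831 + 0.03077 = 0.10902

0.1090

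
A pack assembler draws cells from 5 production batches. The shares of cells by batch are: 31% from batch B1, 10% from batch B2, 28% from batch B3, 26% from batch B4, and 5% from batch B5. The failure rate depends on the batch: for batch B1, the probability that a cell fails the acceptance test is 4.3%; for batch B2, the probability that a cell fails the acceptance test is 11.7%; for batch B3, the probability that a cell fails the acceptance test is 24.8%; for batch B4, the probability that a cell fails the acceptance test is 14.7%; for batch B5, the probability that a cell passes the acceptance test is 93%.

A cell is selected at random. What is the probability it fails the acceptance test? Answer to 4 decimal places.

0.1362

P(F|B5) = 1 − 0.93 = 0.07.
By the law of total probability,
P(F) = P(F|B1)·P(B1) + P(F|B2)·P(B2) + P(F|B3)·P(B3) + P(F|B4)·P(B4) + P(F|B5)·P(B5)
      = 0.043·0.31 + 0.117·0.1 + 0.248·0.28 + 0.147·0.26 + 0.07·0.05
      = 0.01333 + 0.0117 + 0.06944 + 0.03822 + 0.0035 = 0.13619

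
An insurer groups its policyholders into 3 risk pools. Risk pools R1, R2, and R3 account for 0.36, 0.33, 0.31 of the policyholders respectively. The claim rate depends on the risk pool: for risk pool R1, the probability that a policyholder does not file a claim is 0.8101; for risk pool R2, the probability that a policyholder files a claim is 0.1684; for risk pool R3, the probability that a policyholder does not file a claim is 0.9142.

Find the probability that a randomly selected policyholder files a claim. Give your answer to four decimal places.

P(C|R1) = 1 − 0.8101 = 0.1899.
P(C|R3) = 1 − 0.9142 = 0.0858.
P(C) = P(C|R1)·P(R1) + P(C|R2)·P(R2) + P(C|R3)·P(R3)
      = 0.1899·0.36 + 0.1684·0.33 + 0.0858·0.31
      = 0.068364 + 0.055572 + 0.026598 = 0.150534

0.1505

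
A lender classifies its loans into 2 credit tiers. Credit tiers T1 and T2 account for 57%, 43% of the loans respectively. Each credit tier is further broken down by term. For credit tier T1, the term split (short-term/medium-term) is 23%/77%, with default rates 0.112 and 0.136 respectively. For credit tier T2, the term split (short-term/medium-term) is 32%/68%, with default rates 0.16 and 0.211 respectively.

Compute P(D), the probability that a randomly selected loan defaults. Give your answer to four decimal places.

P(D) ≈ 0.1581

P(D|T1) = 0.23·0.112 + 0.77·0.136 = 0.02576 + 0.10472 = 0.13048
P(D|T2) = 0.32·0.16 + 0.68·0.211 = 0.0512 + 0.14348 = 0.19468
By total probability over the outer partition,
P(D) = 0.57·0.13048 + 0.43·0.19468
      = 0.0743736 + 0.0837124 = 0.158086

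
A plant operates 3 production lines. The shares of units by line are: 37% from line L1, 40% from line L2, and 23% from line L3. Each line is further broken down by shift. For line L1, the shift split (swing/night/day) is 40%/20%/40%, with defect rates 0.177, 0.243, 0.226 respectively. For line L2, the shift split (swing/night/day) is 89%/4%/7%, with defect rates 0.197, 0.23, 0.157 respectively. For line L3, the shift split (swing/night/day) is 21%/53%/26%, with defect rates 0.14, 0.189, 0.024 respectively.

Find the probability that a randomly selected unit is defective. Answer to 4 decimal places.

P(D|L1) = 0.4·0.177 + 0.2·0.243 + 0.4·0.226 = 0.0708 + 0.0486 + 0.0904 = 0.2098
P(D|L2) = 0.89·0.197 + 0.04·0.23 + 0.07·0.157 = 0.17533 + 0.0092 + 0.01099 = 0.19552
P(D|L3) = 0.21·0.14 + 0.53·0.189 + 0.26·0.024 = 0.0294 + 0.10017 + 0.00624 = 0.13581
Then overall,
P(D) = 0.37·0.2098 + 0.4·0.19552 + 0.23·0.13581
      = 0.077626 + 0.078208 + 0.0312363 = 0.1870703

0.1871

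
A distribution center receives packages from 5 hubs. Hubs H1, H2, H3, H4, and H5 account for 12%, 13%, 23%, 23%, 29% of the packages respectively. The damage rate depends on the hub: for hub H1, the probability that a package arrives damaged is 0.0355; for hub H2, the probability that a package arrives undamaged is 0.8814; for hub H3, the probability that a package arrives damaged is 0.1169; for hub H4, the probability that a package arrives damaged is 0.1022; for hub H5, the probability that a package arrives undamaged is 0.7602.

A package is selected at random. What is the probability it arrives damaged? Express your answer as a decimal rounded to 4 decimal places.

P(D) ≈ 0.1396

P(D|H2) = 1 − 0.8814 = 0.1186.
P(D|H5) = 1 − 0.7602 = 0.2398.
By the law of total probability,
P(D) = P(D|H1)·P(H1) + P(D|H2)·P(H2) + P(D|H3)·P(H3) + P(D|H4)·P(H4) + P(D|H5)·P(H5)
      = 0.0355·0.12 + 0.1186·0.13 + 0.1169·0.23 + 0.1022·0.23 + 0.2398·0.29
      = 0.00426 + 0.015418 + 0.026887 + 0.023506 + 0.069542 = 0.139613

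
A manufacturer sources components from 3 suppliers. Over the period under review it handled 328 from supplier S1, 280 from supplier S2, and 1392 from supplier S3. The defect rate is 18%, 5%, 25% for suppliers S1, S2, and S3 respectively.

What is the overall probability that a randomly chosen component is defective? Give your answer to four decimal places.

0.2105

Total: 328 + 280 + 1392 = 2000.
P(S1) = 328/2000 = 0.164. P(S2) = 280/2000 = 0.14. P(S3) = 1392/2000 = 0.696.
P(D) = P(D|S1)·P(S1) + P(D|S2)·P(S2) + P(D|S3)·P(S3)
      = 0.18·0.164 + 0.05·0.14 + 0.25·0.696
      = 0.02952 + 0.007 + 0.174 = 0.21052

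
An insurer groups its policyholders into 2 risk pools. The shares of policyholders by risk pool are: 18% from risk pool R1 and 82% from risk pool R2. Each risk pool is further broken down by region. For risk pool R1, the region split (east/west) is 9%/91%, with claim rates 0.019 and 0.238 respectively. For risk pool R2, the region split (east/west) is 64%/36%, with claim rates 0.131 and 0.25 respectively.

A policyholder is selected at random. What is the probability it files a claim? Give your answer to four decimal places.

P(C|R1) = 0.09·0.019 + 0.91·0.238 = 0.00171 + 0.21658 = 0.21829
P(C|R2) = 0.64·0.131 + 0.36·0.25 = 0.08384 + 0.09 = 0.17384
By total probability over the outer partition,
P(C) = 0.18·0.21829 + 0.82·0.17384
      = 0.0392922 + 0.1425488 = 0.181841

0.1818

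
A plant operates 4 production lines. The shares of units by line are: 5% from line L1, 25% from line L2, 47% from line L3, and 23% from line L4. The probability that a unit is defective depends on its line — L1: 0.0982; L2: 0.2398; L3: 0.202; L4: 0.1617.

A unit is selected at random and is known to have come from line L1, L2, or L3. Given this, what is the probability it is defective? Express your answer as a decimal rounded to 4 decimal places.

P(D|S) ≈ 0.2075

Let S = {L1, L2, L3}.
P(S) = 0.05 + 0.25 + 0.47 = 0.77.
P(D ∩ S) = 0.0982·0.05 + 0.2398·0.25 + 0.202·0.47 = 0.00491 + 0.05995 + 0.09494 = 0.1598.
P(D | S) = 0.1598 / 0.77 = 0.207532…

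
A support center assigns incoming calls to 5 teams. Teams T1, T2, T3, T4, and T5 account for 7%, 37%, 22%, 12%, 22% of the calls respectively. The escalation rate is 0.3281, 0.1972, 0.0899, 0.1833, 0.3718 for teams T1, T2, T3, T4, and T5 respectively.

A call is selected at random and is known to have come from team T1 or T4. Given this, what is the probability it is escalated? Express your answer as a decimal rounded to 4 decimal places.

P(E|S) ≈ 0.2366

Let S = {T1, T4}.
P(S) = 0.07 + 0.12 = 0.19.
P(E ∩ S) = 0.3281·0.07 + 0.1833·0.12 = 0.022967 + 0.021996 = 0.044963.
P(E | S) = 0.044963 / 0.19 = 0.236647…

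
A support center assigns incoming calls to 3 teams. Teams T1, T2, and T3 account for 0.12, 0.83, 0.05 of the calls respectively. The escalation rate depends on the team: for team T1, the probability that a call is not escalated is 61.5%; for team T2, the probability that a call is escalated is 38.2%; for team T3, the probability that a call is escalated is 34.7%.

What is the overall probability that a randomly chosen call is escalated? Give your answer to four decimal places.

0.3806

P(E|T1) = 1 − 0.615 = 0.385.
Summing over the partition,
P(E) = P(E|T1)·P(T1) + P(E|T2)·P(T2) + P(E|T3)·P(T3)
      = 0.385·0.12 + 0.382·0.83 + 0.347·0.05
      = 0.0462 + 0.31706 + 0.01735 = 0.38061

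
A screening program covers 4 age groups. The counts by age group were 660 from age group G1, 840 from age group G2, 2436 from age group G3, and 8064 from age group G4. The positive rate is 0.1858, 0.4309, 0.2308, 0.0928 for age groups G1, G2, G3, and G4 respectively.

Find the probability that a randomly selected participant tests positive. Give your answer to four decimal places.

Total: 660 + 840 + 2436 + 8064 = 12000.
P(G1) = 660/12000 = 0.055. P(G2) = 840/12000 = 0.07. P(G3) = 2436/12000 = 0.203. P(G4) = 8064/12000 = 0.672.
P(T) = P(T|G1)·P(G1) + P(T|G2)·P(G2) + P(T|G3)·P(G3) + P(T|G4)·P(G4)
      = 0.1858·0.055 + 0.4309·0.07 + 0.2308·0.203 + 0.0928·0.672
      = 0.010219 + 0.030163 + 0.0468524 + 0.0623616 = 0.149596

0.1496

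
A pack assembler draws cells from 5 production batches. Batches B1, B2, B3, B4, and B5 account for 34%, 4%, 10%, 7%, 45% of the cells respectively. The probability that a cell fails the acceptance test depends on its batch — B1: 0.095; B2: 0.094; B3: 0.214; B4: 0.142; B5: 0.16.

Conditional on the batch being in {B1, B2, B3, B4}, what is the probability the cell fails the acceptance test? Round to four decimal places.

Let S = {B1, B2, B3, B4}.
P(S) = 0.34 + 0.04 + 0.1 + 0.07 = 0.55.
P(F ∩ S) = 0.095·0.34 + 0.094·0.04 + 0.214·0.1 + 0.142·0.07 = 0.0323 + 0.00376 + 0.0214 + 0.00994 = 0.0674.
P(F | S) = 0.0674 / 0.55 = 0.122545…

0.1225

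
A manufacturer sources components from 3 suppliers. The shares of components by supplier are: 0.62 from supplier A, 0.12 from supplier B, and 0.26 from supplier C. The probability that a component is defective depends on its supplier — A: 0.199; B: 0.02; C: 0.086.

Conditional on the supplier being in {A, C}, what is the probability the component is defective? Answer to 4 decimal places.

P(D|S) ≈ 0.1656

Let S = {A, C}.
P(S) = 0.62 + 0.26 = 0.88.
P(D ∩ S) = 0.199·0.62 + 0.086·0.26 = 0.12338 + 0.02236 = 0.14574.
P(D | S) = 0.14574 / 0.88 = 0.165614…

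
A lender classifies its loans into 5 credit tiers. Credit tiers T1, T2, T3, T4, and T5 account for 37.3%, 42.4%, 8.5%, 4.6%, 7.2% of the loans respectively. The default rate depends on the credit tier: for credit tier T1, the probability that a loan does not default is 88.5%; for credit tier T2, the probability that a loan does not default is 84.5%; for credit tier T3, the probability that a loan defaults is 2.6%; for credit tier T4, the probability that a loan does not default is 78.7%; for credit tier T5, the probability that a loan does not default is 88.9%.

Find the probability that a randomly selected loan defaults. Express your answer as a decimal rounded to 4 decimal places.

P(D|T1) = 1 − 0.885 = 0.115.
P(D|T2) = 1 − 0.845 = 0.155.
P(D|T4) = 1 − 0.787 = 0.213.
P(D|T5) = 1 − 0.889 = 0.111.
Summing over the partition,
P(D) = P(D|T1)·P(T1) + P(D|T2)·P(T2) + P(D|T3)·P(T3) + P(D|T4)·P(T4) + P(D|T5)·P(T5)
      = 0.115·0.373 + 0.155·0.424 + 0.026·0.085 + 0.213·0.046 + 0.111·0.072
      = 0.042895 + 0.06572 + 0.00221 + 0.009798 + 0.007992 = 0.128615

P(D) ≈ 0.1286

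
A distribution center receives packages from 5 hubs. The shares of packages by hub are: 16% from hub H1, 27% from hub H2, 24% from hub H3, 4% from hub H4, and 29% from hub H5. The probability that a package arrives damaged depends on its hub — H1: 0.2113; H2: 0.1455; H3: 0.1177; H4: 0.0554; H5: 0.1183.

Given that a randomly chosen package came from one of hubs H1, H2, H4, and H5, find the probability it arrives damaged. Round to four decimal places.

Let S = {H1, H2, H4, H5}.
P(S) = 0.16 + 0.27 + 0.04 + 0.29 = 0.76.
P(D ∩ S) = 0.2113·0.16 + 0.1455·0.27 + 0.0554·0.04 + 0.1183·0.29 = 0.033808 + 0.039285 + 0.002216 + 0.034307 = 0.109616.
P(D | S) = 0.109616 / 0.76 = 0.144232…

0.1442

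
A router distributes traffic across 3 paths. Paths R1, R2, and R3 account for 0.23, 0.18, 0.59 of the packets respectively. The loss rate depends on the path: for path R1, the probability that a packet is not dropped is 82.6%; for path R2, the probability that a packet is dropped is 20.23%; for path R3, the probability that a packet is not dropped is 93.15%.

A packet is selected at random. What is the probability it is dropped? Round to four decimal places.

P(L|R1) = 1 − 0.826 = 0.174.
P(L|R3) = 1 − 0.9315 = 0.0685.
Using total probability over the partition,
P(L) = P(L|R1)·P(R1) + P(L|R2)·P(R2) + P(L|R3)·P(R3)
      = 0.174·0.23 + 0.2023·0.18 + 0.0685·0.59
      = 0.04002 + 0.036414 + 0.040415 = 0.116849

P(L) ≈ 0.1168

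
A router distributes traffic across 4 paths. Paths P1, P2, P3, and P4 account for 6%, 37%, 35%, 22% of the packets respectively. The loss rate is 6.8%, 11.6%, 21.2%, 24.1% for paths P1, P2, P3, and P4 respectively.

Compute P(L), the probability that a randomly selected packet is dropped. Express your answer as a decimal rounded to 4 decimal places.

0.1742

P(L) = P(L|P1)·P(P1) + P(L|P2)·P(P2) + P(L|P3)·P(P3) + P(L|P4)·P(P4)
      = 0.068·0.06 + 0.116·0.37 + 0.212·0.35 + 0.241·0.22
      = 0.00408 + 0.04292 + 0.0742 + 0.05302 = 0.17422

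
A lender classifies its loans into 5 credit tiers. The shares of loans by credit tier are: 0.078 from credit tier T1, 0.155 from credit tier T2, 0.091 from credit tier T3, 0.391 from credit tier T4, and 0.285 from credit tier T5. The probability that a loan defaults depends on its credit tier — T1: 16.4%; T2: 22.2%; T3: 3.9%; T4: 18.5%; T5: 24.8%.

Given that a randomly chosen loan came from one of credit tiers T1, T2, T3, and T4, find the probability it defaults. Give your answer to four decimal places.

0.1721

Let S = {T1, T2, T3, T4}.
P(S) = 0.078 + 0.155 + 0.091 + 0.391 = 0.715.
P(D ∩ S) = 0.164·0.078 + 0.222·0.155 + 0.039·0.091 + 0.185·0.391 = 0.012792 + 0.03441 + 0.003549 + 0.072335 = 0.123086.
P(D | S) = 0.123086 / 0.715 = 0.172148…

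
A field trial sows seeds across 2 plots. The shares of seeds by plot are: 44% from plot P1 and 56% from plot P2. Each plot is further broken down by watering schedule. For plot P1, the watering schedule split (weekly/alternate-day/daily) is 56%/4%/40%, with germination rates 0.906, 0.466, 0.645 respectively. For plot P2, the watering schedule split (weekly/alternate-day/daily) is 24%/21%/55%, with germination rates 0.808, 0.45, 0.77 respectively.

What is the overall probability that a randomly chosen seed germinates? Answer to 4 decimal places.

P(G|P1) = 0.56·0.906 + 0.04·0.466 + 0.4·0.645 = 0.50736 + 0.01864 + 0.258 = 0.784
P(G|P2) = 0.24·0.808 + 0.21·0.45 + 0.55·0.77 = 0.19392 + 0.0945 + 0.4235 = 0.71192
Then overall,
P(G) = 0.44·0.784 + 0.56·0.71192
      = 0.34496 + 0.3986752 = 0.7436352

P(G) ≈ 0.7436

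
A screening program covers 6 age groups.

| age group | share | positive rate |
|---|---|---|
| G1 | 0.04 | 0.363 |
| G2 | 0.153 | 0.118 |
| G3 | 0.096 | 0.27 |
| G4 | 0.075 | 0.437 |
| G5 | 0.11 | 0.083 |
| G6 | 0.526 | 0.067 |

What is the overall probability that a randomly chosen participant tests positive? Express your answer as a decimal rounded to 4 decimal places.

P(T) ≈ 0.1356

By the law of total probability,
P(T) = P(T|G1)·P(G1) + P(T|G2)·P(G2) + P(T|G3)·P(G3) + P(T|G4)·P(G4) + P(T|G5)·P(G5) + P(T|G6)·P(G6)
      = 0.363·0.04 + 0.118·0.153 + 0.27·0.096 + 0.437·0.075 + 0.083·0.11 + 0.067·0.526
      = 0.01452 + 0.018054 + 0.02592 + 0.032775 + 0.00913 + 0.035242 = 0.135641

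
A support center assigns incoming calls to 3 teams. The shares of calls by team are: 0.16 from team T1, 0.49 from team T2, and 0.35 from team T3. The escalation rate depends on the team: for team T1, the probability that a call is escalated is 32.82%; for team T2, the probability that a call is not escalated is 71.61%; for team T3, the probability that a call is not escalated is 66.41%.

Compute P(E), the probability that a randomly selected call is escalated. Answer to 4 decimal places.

P(E) ≈ 0.3092

P(E|T2) = 1 − 0.7161 = 0.2839.
P(E|T3) = 1 − 0.6641 = 0.3359.
P(E) = P(E|T1)·P(T1) + P(E|T2)·P(T2) + P(E|T3)·P(T3)
      = 0.3282·0.16 + 0.2839·0.49 + 0.3359·0.35
      = 0.052512 + 0.139111 + 0.117565 = 0.309188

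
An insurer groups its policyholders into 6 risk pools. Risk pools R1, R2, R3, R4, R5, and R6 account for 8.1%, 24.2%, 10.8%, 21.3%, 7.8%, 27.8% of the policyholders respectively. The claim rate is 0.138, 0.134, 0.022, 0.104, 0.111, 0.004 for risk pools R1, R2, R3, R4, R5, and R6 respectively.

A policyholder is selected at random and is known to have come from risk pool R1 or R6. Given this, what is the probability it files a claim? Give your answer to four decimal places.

0.0342

Let S = {R1, R6}.
P(S) = 0.081 + 0.278 = 0.359.
P(C ∩ S) = 0.138·0.081 + 0.004·0.278 = 0.011178 + 0.001112 = 0.01229.
P(C | S) = 0.01229 / 0.359 = 0.034234…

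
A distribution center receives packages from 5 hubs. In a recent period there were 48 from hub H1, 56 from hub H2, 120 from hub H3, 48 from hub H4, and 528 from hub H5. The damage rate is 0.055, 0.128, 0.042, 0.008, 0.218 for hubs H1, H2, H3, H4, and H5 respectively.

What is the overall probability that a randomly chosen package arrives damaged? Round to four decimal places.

P(D) ≈ 0.1629

Total: 48 + 56 + 120 + 48 + 528 = 800.
P(H1) = 48/800 = 0.06. P(H2) = 56/800 = 0.07. P(H3) = 120/800 = 0.15. P(H4) = 48/800 = 0.06. P(H5) = 528/800 = 0.66.
P(D) = P(D|H1)·P(H1) + P(D|H2)·P(H2) + P(D|H3)·P(H3) + P(D|H4)·P(H4) + P(D|H5)·P(H5)
      = 0.055·0.06 + 0.128·0.07 + 0.042·0.15 + 0.008·0.06 + 0.218·0.66
      = 0.0033 + 0.00896 + 0.0063 + 0.00048 + 0.14388 = 0.16292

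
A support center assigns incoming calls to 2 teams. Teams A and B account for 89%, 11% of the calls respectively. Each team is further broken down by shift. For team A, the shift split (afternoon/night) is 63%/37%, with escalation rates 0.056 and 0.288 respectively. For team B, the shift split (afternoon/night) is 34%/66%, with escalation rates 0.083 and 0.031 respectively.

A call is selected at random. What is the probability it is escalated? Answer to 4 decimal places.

0.1316

P(E|A) = 0.63·0.056 + 0.37·0.288 = 0.03528 + 0.10656 = 0.14184
P(E|B) = 0.34·0.083 + 0.66·0.031 = 0.02822 + 0.02046 = 0.04868
Then overall,
P(E) = 0.89·0.14184 + 0.11·0.04868
      = 0.1262376 + 0.0053548 = 0.1315924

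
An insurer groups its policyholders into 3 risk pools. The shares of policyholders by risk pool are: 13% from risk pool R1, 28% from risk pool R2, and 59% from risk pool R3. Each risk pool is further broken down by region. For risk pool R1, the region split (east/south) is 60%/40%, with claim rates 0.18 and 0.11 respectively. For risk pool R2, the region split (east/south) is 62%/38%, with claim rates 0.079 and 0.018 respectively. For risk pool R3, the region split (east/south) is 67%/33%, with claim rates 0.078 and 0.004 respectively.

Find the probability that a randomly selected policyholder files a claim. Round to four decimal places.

P(C|R1) = 0.6·0.18 + 0.4·0.11 = 0.108 + 0.044 = 0.152
P(C|R2) = 0.62·0.079 + 0.38·0.018 = 0.04898 + 0.00684 = 0.05582
P(C|R3) = 0.67·0.078 + 0.33·0.004 = 0.05226 + 0.00132 = 0.05358
Then overall,
P(C) = 0.13·0.152 + 0.28·0.05582 + 0.59·0.05358
      = 0.01976 + 0.0156296 + 0.0316122 = 0.0670018

P(C) ≈ 0.0670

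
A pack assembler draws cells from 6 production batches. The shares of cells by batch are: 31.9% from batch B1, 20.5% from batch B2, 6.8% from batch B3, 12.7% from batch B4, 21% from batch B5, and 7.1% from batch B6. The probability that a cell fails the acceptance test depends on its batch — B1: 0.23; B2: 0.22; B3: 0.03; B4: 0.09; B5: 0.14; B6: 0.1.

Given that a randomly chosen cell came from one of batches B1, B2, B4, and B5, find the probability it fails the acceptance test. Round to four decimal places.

Let S = {B1, B2, B4, B5}.
P(S) = 0.319 + 0.205 + 0.127 + 0.21 = 0.861.
P(F ∩ S) = 0.23·0.319 + 0.22·0.205 + 0.09·0.127 + 0.14·0.21 = 0.07337 + 0.0451 + 0.01143 + 0.0294 = 0.1593.
P(F | S) = 0.1593 / 0.861 = 0.185017…

0.1850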